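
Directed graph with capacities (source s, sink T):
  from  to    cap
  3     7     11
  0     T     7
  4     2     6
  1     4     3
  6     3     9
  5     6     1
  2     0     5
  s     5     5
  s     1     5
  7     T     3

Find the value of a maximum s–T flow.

4

Augment s->5->6->3->7->T: bottleneck 1. Total 1.
Augment s->1->4->2->0->T: bottleneck 3. Total 4.
No augmenting path remains in the residual graph.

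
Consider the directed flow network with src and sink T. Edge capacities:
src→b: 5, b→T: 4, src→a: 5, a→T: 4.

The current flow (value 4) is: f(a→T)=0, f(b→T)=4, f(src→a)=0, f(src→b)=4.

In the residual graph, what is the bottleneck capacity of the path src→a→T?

Residual capacities along the path: src→a: 5, a→T: 4.
Minimum is 4.

4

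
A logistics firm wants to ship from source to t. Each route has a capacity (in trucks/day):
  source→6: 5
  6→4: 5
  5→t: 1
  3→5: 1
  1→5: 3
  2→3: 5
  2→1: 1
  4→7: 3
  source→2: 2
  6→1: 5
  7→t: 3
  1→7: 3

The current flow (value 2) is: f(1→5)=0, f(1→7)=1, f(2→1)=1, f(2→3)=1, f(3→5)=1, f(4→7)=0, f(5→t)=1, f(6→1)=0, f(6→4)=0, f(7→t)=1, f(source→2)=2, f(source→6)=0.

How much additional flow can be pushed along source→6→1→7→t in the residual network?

2

Residual capacities along the path: source→6: 5, 6→1: 5, 1→7: 2, 7→t: 2.
Minimum is 2.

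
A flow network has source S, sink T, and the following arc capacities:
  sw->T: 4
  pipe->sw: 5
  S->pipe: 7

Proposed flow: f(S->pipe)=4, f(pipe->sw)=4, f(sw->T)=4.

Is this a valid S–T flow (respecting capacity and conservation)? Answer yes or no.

Yes

Every edge has 0 ≤ f(e) ≤ cap(e).
At each intermediate node, inflow equals outflow.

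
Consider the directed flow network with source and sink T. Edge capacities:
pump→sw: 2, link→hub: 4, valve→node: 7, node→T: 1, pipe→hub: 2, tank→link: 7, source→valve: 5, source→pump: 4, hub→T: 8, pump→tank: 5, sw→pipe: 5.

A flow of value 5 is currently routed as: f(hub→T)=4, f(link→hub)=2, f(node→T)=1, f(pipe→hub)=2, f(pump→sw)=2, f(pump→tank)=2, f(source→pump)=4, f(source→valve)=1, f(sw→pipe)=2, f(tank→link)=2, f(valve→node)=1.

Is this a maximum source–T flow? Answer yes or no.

Residual reachable from source: {node, source, valve}; T is not reachable.
Saturated cut: source→pump, node→T with total capacity 5 = current flow value. Flow is maximum.

Yes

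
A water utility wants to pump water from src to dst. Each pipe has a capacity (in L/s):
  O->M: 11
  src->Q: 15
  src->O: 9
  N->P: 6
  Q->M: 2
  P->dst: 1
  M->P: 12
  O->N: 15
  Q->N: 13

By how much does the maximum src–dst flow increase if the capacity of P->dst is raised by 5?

5

Original max flow = 1.
After raising cap(P->dst), augmenting paths through that edge carry 5 more units.
New max flow = 6. Increase = 5.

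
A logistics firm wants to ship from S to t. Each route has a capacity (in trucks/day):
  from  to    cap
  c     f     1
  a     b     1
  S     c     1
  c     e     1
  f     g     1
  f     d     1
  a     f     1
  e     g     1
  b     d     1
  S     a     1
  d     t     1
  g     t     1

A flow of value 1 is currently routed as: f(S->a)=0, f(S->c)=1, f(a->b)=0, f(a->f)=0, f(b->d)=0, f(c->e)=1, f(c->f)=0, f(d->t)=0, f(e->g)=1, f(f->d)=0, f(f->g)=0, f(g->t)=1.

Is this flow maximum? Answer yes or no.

Residual path S->a->f->d->t has bottleneck 1 > 0.
Pushing 1 along it raises the flow to 2, so the given flow is not maximum.

No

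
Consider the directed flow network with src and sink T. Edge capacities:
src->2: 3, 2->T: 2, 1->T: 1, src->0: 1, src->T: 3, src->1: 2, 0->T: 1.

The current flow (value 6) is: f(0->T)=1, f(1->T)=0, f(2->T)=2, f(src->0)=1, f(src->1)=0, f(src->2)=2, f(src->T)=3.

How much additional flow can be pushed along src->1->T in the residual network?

1

Residual capacities along the path: src->1: 2, 1->T: 1.
Minimum is 1.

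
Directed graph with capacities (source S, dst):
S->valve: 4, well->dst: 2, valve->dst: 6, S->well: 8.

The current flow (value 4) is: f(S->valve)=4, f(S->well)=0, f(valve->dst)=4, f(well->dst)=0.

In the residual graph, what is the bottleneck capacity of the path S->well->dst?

Residual capacities along the path: S->well: 8, well->dst: 2.
Minimum is 2.

2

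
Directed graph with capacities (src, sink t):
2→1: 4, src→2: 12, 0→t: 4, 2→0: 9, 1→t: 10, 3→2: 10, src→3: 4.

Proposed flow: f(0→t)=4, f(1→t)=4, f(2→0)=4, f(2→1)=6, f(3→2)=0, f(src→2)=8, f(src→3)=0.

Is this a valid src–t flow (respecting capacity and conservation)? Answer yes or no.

Capacity violated on 2→1: flow 6 > capacity 4.

No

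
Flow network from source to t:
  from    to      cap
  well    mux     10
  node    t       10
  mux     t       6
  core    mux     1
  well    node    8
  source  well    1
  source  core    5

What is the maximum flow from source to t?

2

Augment source→core→mux→t: bottleneck 1. Total 1.
Augment source→well→mux→t: bottleneck 1. Total 2.
No augmenting path remains in the residual graph.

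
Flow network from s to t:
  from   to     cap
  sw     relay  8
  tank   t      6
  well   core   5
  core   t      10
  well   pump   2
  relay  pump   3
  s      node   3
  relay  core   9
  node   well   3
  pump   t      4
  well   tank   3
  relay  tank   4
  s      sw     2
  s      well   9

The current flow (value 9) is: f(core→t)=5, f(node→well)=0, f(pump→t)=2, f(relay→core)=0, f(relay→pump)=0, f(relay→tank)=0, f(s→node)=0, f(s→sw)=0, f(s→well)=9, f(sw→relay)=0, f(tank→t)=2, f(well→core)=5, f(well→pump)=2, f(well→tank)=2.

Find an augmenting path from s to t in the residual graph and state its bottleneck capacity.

Residual along s→node→well→tank→t: s→node: 3, node→well: 3, well→tank: 1, tank→t: 4.
Bottleneck = min = 1.

s→node→well→tank→t, bottleneck 1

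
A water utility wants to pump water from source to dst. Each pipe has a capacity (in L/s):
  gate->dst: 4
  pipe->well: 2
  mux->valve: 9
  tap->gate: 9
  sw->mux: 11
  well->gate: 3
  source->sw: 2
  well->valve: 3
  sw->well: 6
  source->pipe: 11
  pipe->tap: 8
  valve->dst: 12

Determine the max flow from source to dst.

8

Augment source->pipe->tap->gate->dst: bottleneck 4. Total 4.
Augment source->pipe->well->valve->dst: bottleneck 2. Total 6.
Augment source->sw->well->valve->dst: bottleneck 1. Total 7.
Augment source->sw->mux->valve->dst: bottleneck 1. Total 8.
No augmenting path remains in the residual graph.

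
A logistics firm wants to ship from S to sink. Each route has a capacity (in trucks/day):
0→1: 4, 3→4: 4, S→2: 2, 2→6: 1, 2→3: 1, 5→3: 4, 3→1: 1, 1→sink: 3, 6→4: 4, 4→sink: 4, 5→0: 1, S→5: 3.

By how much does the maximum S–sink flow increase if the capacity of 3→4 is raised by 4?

Original max flow = 5.
Edge 3→4 does not cross the min cut (source side {S}), so extra capacity there cannot help.
New max flow = 5. Increase = 0.

0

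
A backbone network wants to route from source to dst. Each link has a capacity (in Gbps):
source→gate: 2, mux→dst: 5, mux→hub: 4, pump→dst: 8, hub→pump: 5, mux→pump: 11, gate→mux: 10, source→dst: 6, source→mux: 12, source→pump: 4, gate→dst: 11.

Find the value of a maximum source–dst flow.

Augment source→dst: bottleneck 6. Total 6.
Augment source→gate→dst: bottleneck 2. Total 8.
Augment source→mux→dst: bottleneck 5. Total 13.
Augment source→pump→dst: bottleneck 4. Total 17.
Augment source→mux→pump→dst: bottleneck 4. Total 21.
No augmenting path remains in the residual graph.

21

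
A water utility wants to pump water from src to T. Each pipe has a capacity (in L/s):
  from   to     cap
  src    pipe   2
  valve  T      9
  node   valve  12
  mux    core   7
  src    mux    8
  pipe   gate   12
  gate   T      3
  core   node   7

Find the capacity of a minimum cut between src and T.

9

Max flow = 9 (via 2 augmenting paths).
In the residual at optimum, the set reachable from src is {mux, src}.
Cut edges: mux->core (cap 7), src->pipe (cap 2). Sum = 9.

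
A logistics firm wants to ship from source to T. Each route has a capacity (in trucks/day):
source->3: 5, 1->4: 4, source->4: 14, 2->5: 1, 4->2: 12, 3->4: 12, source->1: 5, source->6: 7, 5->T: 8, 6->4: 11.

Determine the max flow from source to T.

1

Augment source->4->2->5->T: bottleneck 1. Total 1.
No augmenting path remains in the residual graph.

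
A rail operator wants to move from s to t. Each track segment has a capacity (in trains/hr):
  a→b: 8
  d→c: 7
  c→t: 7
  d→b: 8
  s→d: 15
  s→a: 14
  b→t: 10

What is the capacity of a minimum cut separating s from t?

Max flow = 17 (via 3 augmenting paths).
In the residual at optimum, the set reachable from s is {a, b, d, s}.
Cut edges: d→c (cap 7), b→t (cap 10). Sum = 17.

17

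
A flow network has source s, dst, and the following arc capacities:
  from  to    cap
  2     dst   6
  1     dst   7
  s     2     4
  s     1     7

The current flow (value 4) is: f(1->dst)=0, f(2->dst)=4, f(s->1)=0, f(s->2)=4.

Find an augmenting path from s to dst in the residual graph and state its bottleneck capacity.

Residual along s->1->dst: s->1: 7, 1->dst: 7.
Bottleneck = min = 7.

s->1->dst, bottleneck 7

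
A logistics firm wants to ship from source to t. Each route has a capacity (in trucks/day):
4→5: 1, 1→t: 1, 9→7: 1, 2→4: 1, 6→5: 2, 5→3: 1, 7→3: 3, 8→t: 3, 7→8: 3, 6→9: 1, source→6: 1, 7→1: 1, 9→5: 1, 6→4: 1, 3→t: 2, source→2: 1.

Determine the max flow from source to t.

2

Augment source→6→5→3→t: bottleneck 1. Total 1.
Augment source→2→4→5→6→9→7→8→t: bottleneck 1. Total 2.
No augmenting path remains in the residual graph.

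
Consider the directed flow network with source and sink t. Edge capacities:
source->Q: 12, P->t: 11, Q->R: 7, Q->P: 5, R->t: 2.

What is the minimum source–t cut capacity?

Max flow = 7 (via 2 augmenting paths).
In the residual at optimum, the set reachable from source is {Q, R, source}.
Cut edges: Q->P (cap 5), R->t (cap 2). Sum = 7.

7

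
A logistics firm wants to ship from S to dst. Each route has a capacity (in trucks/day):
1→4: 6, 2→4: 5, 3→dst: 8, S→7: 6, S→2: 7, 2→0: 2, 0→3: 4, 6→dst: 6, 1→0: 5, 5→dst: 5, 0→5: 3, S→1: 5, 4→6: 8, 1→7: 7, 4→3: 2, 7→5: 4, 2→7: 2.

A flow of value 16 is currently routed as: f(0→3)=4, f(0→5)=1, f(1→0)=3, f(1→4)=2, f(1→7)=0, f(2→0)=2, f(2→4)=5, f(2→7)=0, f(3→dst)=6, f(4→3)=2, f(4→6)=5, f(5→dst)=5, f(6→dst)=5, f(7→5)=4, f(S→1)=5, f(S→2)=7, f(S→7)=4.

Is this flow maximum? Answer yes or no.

Yes

Residual reachable from S: {7, S}; dst is not reachable.
Saturated cut: S→1, S→2, 7→5 with total capacity 16 = current flow value. Flow is maximum.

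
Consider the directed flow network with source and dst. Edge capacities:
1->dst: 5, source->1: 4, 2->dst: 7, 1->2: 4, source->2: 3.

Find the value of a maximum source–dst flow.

7

Augment source->1->dst: bottleneck 4. Total 4.
Augment source->2->dst: bottleneck 3. Total 7.
No augmenting path remains in the residual graph.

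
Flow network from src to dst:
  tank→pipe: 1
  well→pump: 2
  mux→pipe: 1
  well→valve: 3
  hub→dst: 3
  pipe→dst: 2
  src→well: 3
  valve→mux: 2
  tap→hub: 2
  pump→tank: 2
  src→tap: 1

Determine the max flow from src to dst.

Augment src→tap→hub→dst: bottleneck 1. Total 1.
Augment src→well→valve→mux→pipe→dst: bottleneck 1. Total 2.
Augment src→well→pump→tank→pipe→dst: bottleneck 1. Total 3.
No augmenting path remains in the residual graph.

3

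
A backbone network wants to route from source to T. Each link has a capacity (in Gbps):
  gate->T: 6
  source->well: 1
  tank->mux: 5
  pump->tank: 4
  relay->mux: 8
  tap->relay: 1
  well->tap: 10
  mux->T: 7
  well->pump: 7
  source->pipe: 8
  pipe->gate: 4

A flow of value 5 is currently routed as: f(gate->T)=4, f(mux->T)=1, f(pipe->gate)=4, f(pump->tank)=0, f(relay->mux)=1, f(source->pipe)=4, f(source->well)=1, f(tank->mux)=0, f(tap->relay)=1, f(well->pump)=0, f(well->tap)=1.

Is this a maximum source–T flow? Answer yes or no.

Yes

Residual reachable from source: {pipe, source}; T is not reachable.
Saturated cut: pipe->gate, source->well with total capacity 5 = current flow value. Flow is maximum.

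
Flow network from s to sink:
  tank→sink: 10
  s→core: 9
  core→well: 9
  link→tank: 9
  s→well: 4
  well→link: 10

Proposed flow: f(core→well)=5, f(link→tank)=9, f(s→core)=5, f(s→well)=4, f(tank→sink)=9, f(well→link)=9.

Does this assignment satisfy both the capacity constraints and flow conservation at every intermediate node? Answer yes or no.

Yes

Every edge has 0 ≤ f(e) ≤ cap(e).
At each intermediate node, inflow equals outflow.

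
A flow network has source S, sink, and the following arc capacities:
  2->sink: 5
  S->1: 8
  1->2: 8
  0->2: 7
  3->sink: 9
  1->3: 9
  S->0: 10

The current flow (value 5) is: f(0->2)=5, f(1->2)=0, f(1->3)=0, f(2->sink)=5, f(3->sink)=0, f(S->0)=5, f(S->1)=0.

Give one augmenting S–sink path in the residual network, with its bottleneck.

S->1->3->sink, bottleneck 8

Residual along S->1->3->sink: S->1: 8, 1->3: 9, 3->sink: 9.
Bottleneck = min = 8.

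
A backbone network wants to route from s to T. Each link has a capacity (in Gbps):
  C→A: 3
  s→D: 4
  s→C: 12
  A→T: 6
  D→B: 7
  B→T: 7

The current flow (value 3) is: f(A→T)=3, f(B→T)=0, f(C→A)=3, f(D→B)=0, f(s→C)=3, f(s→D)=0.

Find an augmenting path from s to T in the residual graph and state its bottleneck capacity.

s→D→B→T, bottleneck 4

Residual along s→D→B→T: s→D: 4, D→B: 7, B→T: 7.
Bottleneck = min = 4.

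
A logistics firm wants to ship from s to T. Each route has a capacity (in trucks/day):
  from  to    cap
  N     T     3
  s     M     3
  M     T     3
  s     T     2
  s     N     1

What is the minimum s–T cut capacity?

Max flow = 6 (via 3 augmenting paths).
In the residual at optimum, the set reachable from s is {s}.
Cut edges: s→M (cap 3), s→N (cap 1), s→T (cap 2). Sum = 6.

6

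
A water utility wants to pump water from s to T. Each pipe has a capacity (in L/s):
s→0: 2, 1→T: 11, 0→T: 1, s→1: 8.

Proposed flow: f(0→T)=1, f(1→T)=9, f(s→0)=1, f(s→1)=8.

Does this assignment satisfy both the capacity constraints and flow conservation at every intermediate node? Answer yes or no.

No

Conservation fails at 1: inflow 8 ≠ outflow 9.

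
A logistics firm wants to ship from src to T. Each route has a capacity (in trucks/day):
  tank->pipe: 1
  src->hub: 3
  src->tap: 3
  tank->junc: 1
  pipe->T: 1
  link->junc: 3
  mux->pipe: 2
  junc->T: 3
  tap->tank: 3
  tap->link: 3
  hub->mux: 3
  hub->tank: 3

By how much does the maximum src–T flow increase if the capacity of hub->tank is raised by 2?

Original max flow = 4.
Edge hub->tank does not cross the min cut (source side {hub, junc, link, mux, pipe, src, tank, tap}), so extra capacity there cannot help.
New max flow = 4. Increase = 0.

0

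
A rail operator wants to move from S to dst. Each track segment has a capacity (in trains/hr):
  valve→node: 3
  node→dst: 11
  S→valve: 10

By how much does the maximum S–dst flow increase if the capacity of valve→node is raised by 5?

Original max flow = 3.
After raising cap(valve→node), augmenting paths through that edge carry 5 more units.
New max flow = 8. Increase = 5.

5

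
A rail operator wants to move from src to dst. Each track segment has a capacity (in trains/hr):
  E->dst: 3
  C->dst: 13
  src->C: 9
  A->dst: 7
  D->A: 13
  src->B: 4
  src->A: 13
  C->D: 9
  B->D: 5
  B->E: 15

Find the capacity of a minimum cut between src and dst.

Max flow = 19 (via 3 augmenting paths).
In the residual at optimum, the set reachable from src is {A, B, D, E, src}.
Cut edges: src->C (cap 9), E->dst (cap 3), A->dst (cap 7). Sum = 19.

19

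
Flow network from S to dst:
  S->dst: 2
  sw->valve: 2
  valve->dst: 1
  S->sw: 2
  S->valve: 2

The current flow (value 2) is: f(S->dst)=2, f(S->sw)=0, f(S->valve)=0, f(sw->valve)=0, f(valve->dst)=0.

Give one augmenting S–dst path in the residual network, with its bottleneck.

Residual along S->valve->dst: S->valve: 2, valve->dst: 1.
Bottleneck = min = 1.

S->valve->dst, bottleneck 1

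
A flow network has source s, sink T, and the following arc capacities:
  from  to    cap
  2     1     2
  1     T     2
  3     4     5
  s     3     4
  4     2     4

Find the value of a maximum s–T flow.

2

Augment s->3->4->2->1->T: bottleneck 2. Total 2.
No augmenting path remains in the residual graph.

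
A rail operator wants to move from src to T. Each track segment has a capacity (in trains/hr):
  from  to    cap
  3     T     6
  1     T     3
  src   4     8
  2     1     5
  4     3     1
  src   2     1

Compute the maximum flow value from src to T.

2

Augment src→2→1→T: bottleneck 1. Total 1.
Augment src→4→3→T: bottleneck 1. Total 2.
No augmenting path remains in the residual graph.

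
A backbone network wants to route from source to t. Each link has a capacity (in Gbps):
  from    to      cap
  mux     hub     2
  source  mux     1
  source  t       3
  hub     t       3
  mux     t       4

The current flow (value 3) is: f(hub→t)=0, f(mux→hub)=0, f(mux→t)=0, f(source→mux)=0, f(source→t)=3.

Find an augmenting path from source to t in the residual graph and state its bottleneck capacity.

source→mux→t, bottleneck 1

Residual along source→mux→t: source→mux: 1, mux→t: 4.
Bottleneck = min = 1.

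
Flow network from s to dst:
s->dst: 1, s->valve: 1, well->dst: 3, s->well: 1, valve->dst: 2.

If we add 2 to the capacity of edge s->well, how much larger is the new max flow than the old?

2

Original max flow = 3.
After raising cap(s->well), augmenting paths through that edge carry 2 more units.
New max flow = 5. Increase = 2.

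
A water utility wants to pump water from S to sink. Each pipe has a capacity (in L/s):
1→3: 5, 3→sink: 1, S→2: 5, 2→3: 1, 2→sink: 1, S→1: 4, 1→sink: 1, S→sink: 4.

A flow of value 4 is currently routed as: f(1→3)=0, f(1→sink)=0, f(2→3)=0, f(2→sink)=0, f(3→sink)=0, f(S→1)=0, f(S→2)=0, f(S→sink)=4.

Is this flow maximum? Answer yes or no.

No

Residual path S→1→sink has bottleneck 1 > 0.
Pushing 1 along it raises the flow to 5, so the given flow is not maximum.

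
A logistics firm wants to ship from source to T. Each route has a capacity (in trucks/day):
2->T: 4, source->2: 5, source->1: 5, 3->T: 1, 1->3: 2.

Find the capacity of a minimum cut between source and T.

Max flow = 5 (via 2 augmenting paths).
In the residual at optimum, the set reachable from source is {1, 2, 3, source}.
Cut edges: 2->T (cap 4), 3->T (cap 1). Sum = 5.

5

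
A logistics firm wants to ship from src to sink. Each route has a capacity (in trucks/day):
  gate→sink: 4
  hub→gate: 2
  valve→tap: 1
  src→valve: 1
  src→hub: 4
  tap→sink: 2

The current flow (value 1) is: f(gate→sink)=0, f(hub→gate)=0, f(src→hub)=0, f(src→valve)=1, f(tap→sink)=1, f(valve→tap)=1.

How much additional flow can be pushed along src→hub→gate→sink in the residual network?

Residual capacities along the path: src→hub: 4, hub→gate: 2, gate→sink: 4.
Minimum is 2.

2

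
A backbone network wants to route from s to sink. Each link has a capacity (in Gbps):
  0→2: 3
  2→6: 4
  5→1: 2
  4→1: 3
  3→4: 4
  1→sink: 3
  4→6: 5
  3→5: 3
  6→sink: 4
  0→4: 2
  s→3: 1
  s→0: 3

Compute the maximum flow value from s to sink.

4

Augment s→3→5→1→sink: bottleneck 1. Total 1.
Augment s→0→4→1→sink: bottleneck 2. Total 3.
Augment s→0→2→6→sink: bottleneck 1. Total 4.
No augmenting path remains in the residual graph.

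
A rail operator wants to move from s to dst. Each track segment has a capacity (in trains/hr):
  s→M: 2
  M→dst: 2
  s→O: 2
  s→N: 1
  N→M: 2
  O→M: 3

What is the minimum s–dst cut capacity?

Max flow = 2 (via 1 augmenting path).
In the residual at optimum, the set reachable from s is {M, N, O, s}.
Cut edges: M→dst (cap 2). Sum = 2.

2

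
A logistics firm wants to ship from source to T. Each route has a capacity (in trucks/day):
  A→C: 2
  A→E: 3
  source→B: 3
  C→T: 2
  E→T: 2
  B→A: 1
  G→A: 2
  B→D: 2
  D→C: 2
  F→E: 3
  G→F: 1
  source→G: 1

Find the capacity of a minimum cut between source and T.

4

Max flow = 4 (via 3 augmenting paths).
In the residual at optimum, the set reachable from source is {source}.
Cut edges: source→G (cap 1), source→B (cap 3). Sum = 4.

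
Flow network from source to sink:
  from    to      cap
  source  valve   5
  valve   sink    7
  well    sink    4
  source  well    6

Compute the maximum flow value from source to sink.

9

Augment source→well→sink: bottleneck 4. Total 4.
Augment source→valve→sink: bottleneck 5. Total 9.
No augmenting path remains in the residual graph.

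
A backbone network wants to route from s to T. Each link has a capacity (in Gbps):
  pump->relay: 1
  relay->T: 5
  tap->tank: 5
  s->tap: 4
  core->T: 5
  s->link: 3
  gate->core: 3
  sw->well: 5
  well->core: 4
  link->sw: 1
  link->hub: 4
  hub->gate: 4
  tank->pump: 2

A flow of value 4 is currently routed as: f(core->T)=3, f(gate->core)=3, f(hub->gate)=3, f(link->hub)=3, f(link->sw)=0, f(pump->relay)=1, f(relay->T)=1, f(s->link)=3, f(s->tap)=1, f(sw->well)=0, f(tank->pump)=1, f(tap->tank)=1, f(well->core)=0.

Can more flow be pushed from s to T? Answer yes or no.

Residual reachable from s: {pump, s, tank, tap}; T is not reachable.
Saturated cut: pump->relay, s->link with total capacity 4 = current flow value. Flow is maximum.

No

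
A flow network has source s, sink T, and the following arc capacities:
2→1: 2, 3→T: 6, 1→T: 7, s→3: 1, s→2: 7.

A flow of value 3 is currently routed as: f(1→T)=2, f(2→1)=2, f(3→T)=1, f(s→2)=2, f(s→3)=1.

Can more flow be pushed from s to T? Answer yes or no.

Residual reachable from s: {2, s}; T is not reachable.
Saturated cut: s→3, 2→1 with total capacity 3 = current flow value. Flow is maximum.

No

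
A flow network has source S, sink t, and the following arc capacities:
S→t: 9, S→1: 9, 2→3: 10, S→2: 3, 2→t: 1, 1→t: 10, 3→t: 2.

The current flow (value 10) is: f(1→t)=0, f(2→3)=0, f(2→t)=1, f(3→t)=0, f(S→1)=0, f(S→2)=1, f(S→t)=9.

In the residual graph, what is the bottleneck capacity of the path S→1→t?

Residual capacities along the path: S→1: 9, 1→t: 10.
Minimum is 9.

9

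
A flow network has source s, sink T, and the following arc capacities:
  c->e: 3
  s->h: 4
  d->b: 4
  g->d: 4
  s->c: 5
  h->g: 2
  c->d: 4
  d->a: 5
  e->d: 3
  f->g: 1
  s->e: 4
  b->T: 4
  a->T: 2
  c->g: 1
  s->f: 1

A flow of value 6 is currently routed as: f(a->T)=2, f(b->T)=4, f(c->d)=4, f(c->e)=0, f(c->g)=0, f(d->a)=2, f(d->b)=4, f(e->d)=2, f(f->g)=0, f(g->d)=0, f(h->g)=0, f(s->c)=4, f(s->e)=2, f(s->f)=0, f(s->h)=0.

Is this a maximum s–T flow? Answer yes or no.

Yes

Residual reachable from s: {a, c, d, e, f, g, h, s}; T is not reachable.
Saturated cut: d->b, a->T with total capacity 6 = current flow value. Flow is maximum.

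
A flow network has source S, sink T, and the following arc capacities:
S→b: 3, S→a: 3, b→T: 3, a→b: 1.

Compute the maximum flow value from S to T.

3

Augment S→b→T: bottleneck 3. Total 3.
No augmenting path remains in the residual graph.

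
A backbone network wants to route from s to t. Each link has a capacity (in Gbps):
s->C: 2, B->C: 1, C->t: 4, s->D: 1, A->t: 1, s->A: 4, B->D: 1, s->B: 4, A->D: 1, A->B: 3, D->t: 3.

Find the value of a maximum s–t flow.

Augment s->A->t: bottleneck 1. Total 1.
Augment s->D->t: bottleneck 1. Total 2.
Augment s->C->t: bottleneck 2. Total 4.
Augment s->A->D->t: bottleneck 1. Total 5.
Augment s->B->D->t: bottleneck 1. Total 6.
Augment s->B->C->t: bottleneck 1. Total 7.
No augmenting path remains in the residual graph.

7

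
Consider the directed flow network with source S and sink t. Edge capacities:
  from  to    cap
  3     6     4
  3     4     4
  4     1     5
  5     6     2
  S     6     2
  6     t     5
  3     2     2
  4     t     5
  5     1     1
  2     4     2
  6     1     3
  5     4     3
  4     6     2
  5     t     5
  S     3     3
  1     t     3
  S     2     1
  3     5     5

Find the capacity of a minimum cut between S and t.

6

Max flow = 6 (via 3 augmenting paths).
In the residual at optimum, the set reachable from S is {S}.
Cut edges: S→3 (cap 3), S→2 (cap 1), S→6 (cap 2). Sum = 6.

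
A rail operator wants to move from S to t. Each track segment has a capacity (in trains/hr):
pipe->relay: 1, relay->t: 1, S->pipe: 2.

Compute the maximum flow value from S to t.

1

Augment S->pipe->relay->t: bottleneck 1. Total 1.
No augmenting path remains in the residual graph.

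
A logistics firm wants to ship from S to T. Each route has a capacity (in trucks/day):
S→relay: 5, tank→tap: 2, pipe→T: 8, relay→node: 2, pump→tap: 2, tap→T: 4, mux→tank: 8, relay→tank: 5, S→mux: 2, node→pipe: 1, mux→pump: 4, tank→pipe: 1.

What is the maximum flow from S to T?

6

Augment S→mux→pump→tap→T: bottleneck 2. Total 2.
Augment S→relay→tank→tap→T: bottleneck 2. Total 4.
Augment S→relay→tank→pipe→T: bottleneck 1. Total 5.
Augment S→relay→node→pipe→T: bottleneck 1. Total 6.
No augmenting path remains in the residual graph.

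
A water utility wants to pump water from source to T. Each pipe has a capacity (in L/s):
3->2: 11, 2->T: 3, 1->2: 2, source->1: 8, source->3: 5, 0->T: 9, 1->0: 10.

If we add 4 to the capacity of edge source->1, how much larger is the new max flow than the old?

1

Original max flow = 11.
After raising cap(source->1), augmenting paths through that edge carry 1 more unit.
New max flow = 12. Increase = 1.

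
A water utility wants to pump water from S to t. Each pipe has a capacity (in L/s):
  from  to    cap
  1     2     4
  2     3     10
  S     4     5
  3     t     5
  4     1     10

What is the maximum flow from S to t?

Augment S->4->1->2->3->t: bottleneck 4. Total 4.
No augmenting path remains in the residual graph.

4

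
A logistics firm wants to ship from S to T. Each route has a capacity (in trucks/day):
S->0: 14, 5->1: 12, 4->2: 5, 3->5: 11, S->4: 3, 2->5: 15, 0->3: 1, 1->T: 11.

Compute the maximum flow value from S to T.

Augment S->4->2->5->1->T: bottleneck 3. Total 3.
Augment S->0->3->5->1->T: bottleneck 1. Total 4.
No augmenting path remains in the residual graph.

4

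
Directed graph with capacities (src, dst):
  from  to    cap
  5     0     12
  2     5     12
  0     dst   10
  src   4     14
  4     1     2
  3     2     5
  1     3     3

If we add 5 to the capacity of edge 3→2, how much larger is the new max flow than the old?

0

Original max flow = 2.
Edge 3→2 does not cross the min cut (source side {4, src}), so extra capacity there cannot help.
New max flow = 2. Increase = 0.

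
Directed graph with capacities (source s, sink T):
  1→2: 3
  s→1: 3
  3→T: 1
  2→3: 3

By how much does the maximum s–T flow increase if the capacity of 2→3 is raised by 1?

Original max flow = 1.
Edge 2→3 does not cross the min cut (source side {1, 2, 3, s}), so extra capacity there cannot help.
New max flow = 1. Increase = 0.

0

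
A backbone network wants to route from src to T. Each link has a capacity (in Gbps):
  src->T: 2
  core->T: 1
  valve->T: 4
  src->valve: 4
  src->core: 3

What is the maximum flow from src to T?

7

Augment src->T: bottleneck 2. Total 2.
Augment src->valve->T: bottleneck 4. Total 6.
Augment src->core->T: bottleneck 1. Total 7.
No augmenting path remains in the residual graph.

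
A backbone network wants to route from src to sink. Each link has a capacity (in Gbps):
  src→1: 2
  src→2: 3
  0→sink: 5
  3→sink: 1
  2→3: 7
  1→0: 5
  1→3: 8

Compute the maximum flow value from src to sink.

Augment src→1→0→sink: bottleneck 2. Total 2.
Augment src→2→3→sink: bottleneck 1. Total 3.
No augmenting path remains in the residual graph.

3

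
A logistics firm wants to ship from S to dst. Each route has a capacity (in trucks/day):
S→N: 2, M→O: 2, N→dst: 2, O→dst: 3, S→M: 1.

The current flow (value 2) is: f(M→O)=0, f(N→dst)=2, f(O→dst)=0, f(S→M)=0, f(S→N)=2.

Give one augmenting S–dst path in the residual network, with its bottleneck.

Residual along S→M→O→dst: S→M: 1, M→O: 2, O→dst: 3.
Bottleneck = min = 1.

S→M→O→dst, bottleneck 1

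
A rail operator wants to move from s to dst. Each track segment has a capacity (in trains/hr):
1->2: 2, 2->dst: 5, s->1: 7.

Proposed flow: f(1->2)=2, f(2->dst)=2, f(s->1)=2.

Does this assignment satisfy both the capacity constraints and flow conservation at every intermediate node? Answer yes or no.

Every edge has 0 ≤ f(e) ≤ cap(e).
At each intermediate node, inflow equals outflow.

Yes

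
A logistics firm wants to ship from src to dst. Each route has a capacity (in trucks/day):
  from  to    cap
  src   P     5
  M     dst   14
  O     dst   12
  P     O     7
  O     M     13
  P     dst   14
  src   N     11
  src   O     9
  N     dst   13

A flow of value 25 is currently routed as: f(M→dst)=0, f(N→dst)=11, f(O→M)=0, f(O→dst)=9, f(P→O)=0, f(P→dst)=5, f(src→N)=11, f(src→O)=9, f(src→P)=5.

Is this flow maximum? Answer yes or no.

Yes

Residual reachable from src: {src}; dst is not reachable.
Saturated cut: src→P, src→N, src→O with total capacity 25 = current flow value. Flow is maximum.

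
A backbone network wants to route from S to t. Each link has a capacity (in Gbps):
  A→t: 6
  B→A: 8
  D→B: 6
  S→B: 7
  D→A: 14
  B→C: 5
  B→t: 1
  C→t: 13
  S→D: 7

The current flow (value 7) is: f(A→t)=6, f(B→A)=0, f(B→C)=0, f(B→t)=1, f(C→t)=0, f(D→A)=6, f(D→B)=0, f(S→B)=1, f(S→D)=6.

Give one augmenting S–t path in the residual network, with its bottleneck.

Residual along S→B→C→t: S→B: 6, B→C: 5, C→t: 13.
Bottleneck = min = 5.

S→B→C→t, bottleneck 5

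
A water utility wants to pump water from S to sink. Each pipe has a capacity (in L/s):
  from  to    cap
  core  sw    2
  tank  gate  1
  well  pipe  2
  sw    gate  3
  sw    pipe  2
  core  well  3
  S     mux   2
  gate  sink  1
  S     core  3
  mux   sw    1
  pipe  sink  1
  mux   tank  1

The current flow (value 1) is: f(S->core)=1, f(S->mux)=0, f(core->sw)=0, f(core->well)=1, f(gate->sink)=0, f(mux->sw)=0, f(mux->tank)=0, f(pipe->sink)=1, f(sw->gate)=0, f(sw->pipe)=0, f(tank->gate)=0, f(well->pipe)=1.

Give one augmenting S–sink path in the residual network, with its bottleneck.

S->core->sw->gate->sink, bottleneck 1

Residual along S->core->sw->gate->sink: S->core: 2, core->sw: 2, sw->gate: 3, gate->sink: 1.
Bottleneck = min = 1.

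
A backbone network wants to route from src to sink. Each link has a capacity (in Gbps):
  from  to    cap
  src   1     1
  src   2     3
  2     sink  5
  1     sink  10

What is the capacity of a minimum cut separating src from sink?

4

Max flow = 4 (via 2 augmenting paths).
In the residual at optimum, the set reachable from src is {src}.
Cut edges: src→2 (cap 3), src→1 (cap 1). Sum = 4.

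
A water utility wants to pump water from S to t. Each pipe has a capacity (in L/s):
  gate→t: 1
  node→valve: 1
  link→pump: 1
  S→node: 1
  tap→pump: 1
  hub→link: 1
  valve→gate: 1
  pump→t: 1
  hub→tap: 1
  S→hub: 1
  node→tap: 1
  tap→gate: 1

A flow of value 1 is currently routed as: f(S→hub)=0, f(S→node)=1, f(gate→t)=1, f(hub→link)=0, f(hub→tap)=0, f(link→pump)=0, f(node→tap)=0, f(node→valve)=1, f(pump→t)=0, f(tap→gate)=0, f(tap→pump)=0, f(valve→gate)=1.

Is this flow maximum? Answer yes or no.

Residual path S→hub→tap→pump→t has bottleneck 1 > 0.
Pushing 1 along it raises the flow to 2, so the given flow is not maximum.

No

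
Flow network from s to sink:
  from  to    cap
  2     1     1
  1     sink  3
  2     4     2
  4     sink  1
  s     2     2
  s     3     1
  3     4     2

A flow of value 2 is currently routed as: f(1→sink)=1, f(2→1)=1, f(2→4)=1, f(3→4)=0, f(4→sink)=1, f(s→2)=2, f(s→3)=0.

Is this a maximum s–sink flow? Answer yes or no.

Residual reachable from s: {2, 3, 4, s}; sink is not reachable.
Saturated cut: 2→1, 4→sink with total capacity 2 = current flow value. Flow is maximum.

Yes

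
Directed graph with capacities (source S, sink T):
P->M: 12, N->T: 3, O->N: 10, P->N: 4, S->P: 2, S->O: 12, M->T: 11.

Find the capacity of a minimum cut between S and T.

Max flow = 5 (via 2 augmenting paths).
In the residual at optimum, the set reachable from S is {N, O, S}.
Cut edges: S->P (cap 2), N->T (cap 3). Sum = 5.

5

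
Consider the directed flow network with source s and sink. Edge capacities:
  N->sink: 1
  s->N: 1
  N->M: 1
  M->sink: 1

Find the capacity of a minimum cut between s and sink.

1

Max flow = 1 (via 1 augmenting path).
In the residual at optimum, the set reachable from s is {s}.
Cut edges: s->N (cap 1). Sum = 1.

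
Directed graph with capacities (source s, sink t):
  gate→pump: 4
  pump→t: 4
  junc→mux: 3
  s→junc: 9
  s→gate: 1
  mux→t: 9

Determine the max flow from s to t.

4

Augment s→gate→pump→t: bottleneck 1. Total 1.
Augment s→junc→mux→t: bottleneck 3. Total 4.
No augmenting path remains in the residual graph.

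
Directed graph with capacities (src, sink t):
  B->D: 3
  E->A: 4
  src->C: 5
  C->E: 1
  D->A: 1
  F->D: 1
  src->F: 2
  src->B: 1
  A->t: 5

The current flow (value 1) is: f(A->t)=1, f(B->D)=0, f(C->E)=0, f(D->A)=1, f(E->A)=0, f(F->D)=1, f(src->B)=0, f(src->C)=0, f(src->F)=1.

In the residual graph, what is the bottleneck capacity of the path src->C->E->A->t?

1

Residual capacities along the path: src->C: 5, C->E: 1, E->A: 4, A->t: 4.
Minimum is 1.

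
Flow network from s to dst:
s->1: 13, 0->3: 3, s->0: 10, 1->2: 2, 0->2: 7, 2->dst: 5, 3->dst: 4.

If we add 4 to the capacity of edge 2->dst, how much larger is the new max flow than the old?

Original max flow = 8.
After raising cap(2->dst), augmenting paths through that edge carry 4 more units.
New max flow = 12. Increase = 4.

4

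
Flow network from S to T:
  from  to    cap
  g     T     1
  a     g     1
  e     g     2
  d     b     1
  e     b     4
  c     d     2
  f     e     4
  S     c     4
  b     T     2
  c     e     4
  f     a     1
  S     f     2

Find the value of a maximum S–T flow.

3

Augment S->c->d->b->T: bottleneck 1. Total 1.
Augment S->c->e->b->T: bottleneck 1. Total 2.
Augment S->c->e->g->T: bottleneck 1. Total 3.
No augmenting path remains in the residual graph.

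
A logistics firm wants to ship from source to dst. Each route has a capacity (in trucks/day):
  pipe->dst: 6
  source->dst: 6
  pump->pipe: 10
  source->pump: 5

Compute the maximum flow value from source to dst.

Augment source->dst: bottleneck 6. Total 6.
Augment source->pump->pipe->dst: bottleneck 5. Total 11.
No augmenting path remains in the residual graph.

11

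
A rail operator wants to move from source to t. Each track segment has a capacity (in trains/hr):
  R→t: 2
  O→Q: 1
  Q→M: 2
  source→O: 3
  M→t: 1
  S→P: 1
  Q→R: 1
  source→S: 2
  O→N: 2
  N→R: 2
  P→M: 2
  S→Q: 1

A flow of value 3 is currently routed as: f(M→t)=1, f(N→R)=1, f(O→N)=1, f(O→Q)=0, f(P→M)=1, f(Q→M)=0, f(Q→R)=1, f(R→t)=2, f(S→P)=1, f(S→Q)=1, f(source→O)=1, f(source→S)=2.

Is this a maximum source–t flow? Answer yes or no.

Yes

Residual reachable from source: {M, N, O, P, Q, R, S, source}; t is not reachable.
Saturated cut: M→t, R→t with total capacity 3 = current flow value. Flow is maximum.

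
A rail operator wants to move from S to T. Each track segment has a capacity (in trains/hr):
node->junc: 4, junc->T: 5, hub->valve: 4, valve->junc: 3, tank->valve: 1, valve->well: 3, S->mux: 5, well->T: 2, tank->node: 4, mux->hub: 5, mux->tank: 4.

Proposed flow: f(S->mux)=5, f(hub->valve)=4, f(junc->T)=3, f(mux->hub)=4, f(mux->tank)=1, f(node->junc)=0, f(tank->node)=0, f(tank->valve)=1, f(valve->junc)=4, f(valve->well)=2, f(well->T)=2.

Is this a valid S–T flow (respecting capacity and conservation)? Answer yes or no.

Capacity violated on valve->junc: flow 4 > capacity 3.

No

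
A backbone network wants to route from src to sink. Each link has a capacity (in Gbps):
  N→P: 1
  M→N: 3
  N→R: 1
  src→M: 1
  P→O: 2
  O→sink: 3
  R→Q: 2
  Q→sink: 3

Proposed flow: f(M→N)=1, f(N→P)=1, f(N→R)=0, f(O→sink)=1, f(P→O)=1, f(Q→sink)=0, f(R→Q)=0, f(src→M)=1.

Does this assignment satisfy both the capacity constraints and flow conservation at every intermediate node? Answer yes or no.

Every edge has 0 ≤ f(e) ≤ cap(e).
At each intermediate node, inflow equals outflow.

Yes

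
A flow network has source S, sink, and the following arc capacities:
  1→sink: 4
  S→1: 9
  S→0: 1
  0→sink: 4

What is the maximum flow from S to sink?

5

Augment S→1→sink: bottleneck 4. Total 4.
Augment S→0→sink: bottleneck 1. Total 5.
No augmenting path remains in the residual graph.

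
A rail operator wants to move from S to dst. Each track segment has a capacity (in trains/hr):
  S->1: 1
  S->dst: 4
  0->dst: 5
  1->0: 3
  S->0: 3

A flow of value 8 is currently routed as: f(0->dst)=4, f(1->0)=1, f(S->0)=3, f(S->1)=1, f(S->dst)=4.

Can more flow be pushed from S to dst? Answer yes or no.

Residual reachable from S: {S}; dst is not reachable.
Saturated cut: S->1, S->0, S->dst with total capacity 8 = current flow value. Flow is maximum.

No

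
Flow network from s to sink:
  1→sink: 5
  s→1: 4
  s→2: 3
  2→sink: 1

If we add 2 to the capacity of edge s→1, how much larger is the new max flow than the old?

1

Original max flow = 5.
After raising cap(s→1), augmenting paths through that edge carry 1 more unit.
New max flow = 6. Increase = 1.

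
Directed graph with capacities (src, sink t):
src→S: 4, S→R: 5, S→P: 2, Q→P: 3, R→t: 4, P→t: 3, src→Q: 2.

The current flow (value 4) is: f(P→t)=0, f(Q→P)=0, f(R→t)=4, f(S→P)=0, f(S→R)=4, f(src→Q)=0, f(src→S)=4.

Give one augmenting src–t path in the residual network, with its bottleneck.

Residual along src→Q→P→t: src→Q: 2, Q→P: 3, P→t: 3.
Bottleneck = min = 2.

src→Q→P→t, bottleneck 2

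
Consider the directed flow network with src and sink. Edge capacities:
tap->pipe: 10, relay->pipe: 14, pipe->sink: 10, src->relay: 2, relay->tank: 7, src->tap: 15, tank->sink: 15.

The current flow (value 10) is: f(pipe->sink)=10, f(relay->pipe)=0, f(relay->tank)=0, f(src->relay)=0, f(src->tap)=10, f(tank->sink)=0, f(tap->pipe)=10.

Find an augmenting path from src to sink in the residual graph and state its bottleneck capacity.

src->relay->tank->sink, bottleneck 2

Residual along src->relay->tank->sink: src->relay: 2, relay->tank: 7, tank->sink: 15.
Bottleneck = min = 2.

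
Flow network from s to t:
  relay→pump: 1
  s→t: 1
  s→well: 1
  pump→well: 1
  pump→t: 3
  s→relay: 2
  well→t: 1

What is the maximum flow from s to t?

Augment s→t: bottleneck 1. Total 1.
Augment s→well→t: bottleneck 1. Total 2.
Augment s→relay→pump→t: bottleneck 1. Total 3.
No augmenting path remains in the residual graph.

3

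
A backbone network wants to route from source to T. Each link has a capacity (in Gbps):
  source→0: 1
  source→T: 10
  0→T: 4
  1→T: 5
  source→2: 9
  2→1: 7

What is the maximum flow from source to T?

16

Augment source→T: bottleneck 10. Total 10.
Augment source→0→T: bottleneck 1. Total 11.
Augment source→2→1→T: bottleneck 5. Total 16.
No augmenting path remains in the residual graph.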